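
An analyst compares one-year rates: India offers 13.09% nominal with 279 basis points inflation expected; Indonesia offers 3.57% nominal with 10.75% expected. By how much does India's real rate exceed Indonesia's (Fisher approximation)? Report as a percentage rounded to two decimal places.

17.48%

India: 13.09% − 2.79% = 10.300%
Indonesia: 3.57% − 10.75% = -7.180%
Differential = 17.480% → 17.48%.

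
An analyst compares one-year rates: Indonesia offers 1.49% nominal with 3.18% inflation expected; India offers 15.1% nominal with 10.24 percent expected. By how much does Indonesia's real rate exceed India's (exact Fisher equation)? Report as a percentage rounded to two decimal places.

-6.05%

Indonesia: (1 + 0.0149)/(1 + 0.0318) − 1 = -1.6379%
India: (1 + 0.1510)/(1 + 0.1024) − 1 = 4.4086%
Differential = -1.6379% − 4.4086% = -6.0465% → -6.05%.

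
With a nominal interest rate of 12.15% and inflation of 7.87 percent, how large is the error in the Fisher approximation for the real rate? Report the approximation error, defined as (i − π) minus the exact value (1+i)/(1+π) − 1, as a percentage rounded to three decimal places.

Approximate: r ≈ 12.150% − 7.870% = 4.2800%
Exact: (1 + 0.1215)/(1 + 0.0787) − 1 = 3.9677%
Error = 4.2800% − 3.9677% = 0.3123% → 0.312%.

0.312%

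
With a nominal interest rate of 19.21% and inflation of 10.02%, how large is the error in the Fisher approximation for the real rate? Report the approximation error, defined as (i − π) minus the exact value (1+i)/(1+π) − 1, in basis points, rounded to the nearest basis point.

84 basis points

Approximate: r ≈ 19.210% − 10.020% = 9.1900%
Exact: (1 + 0.1921)/(1 + 0.1002) − 1 = 8.3530%
Error = 9.1900% − 8.3530% = 0.8370% → 84 basis points.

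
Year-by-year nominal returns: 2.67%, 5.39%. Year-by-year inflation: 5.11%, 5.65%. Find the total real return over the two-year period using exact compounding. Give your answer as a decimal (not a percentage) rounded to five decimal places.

-0.02562

Compound the nominal returns: 1.0267 × 1.0539 = 1.082039.
Compound inflation: 1.0511 × 1.0565 = 1.110487.
Deflate: 1.082039 / 1.110487 = 0.974382.
Total real return = 0.974382 − 1 → -0.02562.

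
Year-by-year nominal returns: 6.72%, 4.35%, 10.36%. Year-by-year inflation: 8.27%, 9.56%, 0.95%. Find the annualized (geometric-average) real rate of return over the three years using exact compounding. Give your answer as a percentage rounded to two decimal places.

0.87%

Compound the nominal returns: 1.0672 × 1.0435 × 1.1036 = 1.22899456.
Compound inflation: 1.0827 × 1.0956 × 1.0095 = 1.19747508.
Deflate: 1.22899456 / 1.19747508 = 1.02632162.
Annualized real rate = 1.02632162^(1/3) − 1 = 0.8698% → 0.87%.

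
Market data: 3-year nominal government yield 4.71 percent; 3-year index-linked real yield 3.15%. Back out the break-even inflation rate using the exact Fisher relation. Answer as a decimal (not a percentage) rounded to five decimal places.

(1 + π) = (1 + i)/(1 + r) = 1.04710 / 1.03150 = 1.015124
Break-even inflation = 1.015124 − 1 → 0.01512.

0.01512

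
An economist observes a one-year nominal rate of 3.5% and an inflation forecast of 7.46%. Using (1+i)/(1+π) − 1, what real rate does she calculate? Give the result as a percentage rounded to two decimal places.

1 + r = 1.03500 / 1.07460 = 0.963149
r = 0.963149 − 1 = -3.6851%, i.e. -3.69%.

-3.69%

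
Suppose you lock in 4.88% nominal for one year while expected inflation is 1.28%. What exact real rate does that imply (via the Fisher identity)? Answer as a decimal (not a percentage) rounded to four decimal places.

1 + r = 1.04880 / 1.01280 = 1.035545
r = 1.035545 − 1 = 3.5545%, i.e. 0.0355.

0.0355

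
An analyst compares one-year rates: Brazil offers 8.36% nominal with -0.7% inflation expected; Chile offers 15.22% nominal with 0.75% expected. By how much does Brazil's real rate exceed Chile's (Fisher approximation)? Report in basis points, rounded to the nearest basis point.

Brazil: 8.36% − (-0.7%) = 9.060%
Chile: 15.22% − 0.75% = 14.470%
Differential = -5.410% → -541 basis points.

-541 basis points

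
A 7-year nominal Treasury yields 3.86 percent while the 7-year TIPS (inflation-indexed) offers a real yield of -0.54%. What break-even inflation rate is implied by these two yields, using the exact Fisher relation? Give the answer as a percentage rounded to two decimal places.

(1 + π) = (1 + i)/(1 + r) = 1.03860 / 0.99460 = 1.044239
Break-even inflation = 1.044239 − 1 → 4.42%.

4.42%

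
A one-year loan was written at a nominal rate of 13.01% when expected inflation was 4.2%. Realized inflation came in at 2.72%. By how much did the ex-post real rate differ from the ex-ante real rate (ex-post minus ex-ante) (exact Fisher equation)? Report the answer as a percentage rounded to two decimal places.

1.56%

Ex-ante: (1 + 0.1301)/(1 + 0.0420) − 1 = 8.4549%
Ex-post: (1 + 0.1301)/(1 + 0.0272) − 1 = 10.0175%
Difference (ex-post − ex-ante) = 1.5626% → 1.56%.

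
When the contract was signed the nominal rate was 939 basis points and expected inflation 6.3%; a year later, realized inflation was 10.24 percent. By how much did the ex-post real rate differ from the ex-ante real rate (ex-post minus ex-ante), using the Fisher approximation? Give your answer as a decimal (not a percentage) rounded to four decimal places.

-0.0394

Ex-ante: 9.39% − 6.3% = 3.090%
Ex-post: 9.39% − 10.24% = -0.850%
Difference (ex-post − ex-ante) = -3.9400% → -0.0394.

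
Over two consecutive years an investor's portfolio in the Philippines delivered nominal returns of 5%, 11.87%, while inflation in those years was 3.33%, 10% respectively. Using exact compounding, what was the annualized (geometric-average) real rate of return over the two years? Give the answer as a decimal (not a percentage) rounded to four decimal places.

0.0166

Nominal growth factor = 1.0500 × 1.1187 = 1.17463500
Price-level growth factor = 1.0333 × 1.1000 = 1.13663000
Real growth factor = 1.17463500 / 1.13663000 = 1.03343656
Annualized real rate = 1.03343656^(1/2) − 1 = 1.6581% → 0.0166.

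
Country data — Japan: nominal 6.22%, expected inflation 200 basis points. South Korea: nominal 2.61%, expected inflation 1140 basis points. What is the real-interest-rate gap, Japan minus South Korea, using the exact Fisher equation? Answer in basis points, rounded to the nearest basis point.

Japan: (1 + 0.0622)/(1 + 0.0200) − 1 = 4.1373%
South Korea: (1 + 0.0261)/(1 + 0.1140) − 1 = -7.8905%
Differential = 4.1373% − (-7.8905%) = 12.0277% → 1203 basis points.

1203 basis points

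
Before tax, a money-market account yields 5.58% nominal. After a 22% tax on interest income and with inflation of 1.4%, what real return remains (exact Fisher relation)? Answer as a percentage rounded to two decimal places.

2.91%

After-tax nominal return = 5.58% × (1 − 0.22) = 4.3524%.
1 + r = 1.043524 / 1.01400 = 1.029116
After-tax real rate = 1.029116 − 1 → 2.91%.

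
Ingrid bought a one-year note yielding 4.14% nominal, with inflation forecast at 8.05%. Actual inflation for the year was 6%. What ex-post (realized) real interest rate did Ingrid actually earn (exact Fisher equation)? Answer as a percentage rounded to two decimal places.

Ex-post: (1 + 0.0414)/(1 + 0.0600) − 1 = -1.7547%
So the realized real rate is -1.75%.

-1.75%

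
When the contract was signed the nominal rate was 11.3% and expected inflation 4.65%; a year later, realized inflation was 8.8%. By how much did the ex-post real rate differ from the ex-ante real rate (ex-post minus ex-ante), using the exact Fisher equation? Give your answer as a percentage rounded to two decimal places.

Ex-ante: (1 + 0.1130)/(1 + 0.0465) − 1 = 6.3545%
Ex-post: (1 + 0.1130)/(1 + 0.0880) − 1 = 2.2978%
Difference (ex-post − ex-ante) = -4.0567% → -4.06%.

-4.06%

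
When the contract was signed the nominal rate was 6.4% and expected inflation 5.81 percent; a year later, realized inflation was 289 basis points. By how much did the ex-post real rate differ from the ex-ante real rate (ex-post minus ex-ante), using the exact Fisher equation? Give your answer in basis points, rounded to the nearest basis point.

Ex-ante: (1 + 0.0640)/(1 + 0.0581) − 1 = 0.5576%
Ex-post: (1 + 0.0640)/(1 + 0.0289) − 1 = 3.4114%
Difference (ex-post − ex-ante) = 2.8538% → 285 basis points.

285 basis points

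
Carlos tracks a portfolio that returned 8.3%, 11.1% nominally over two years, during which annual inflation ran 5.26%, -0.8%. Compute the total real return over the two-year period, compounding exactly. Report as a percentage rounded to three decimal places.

Compound the nominal returns: 1.0830 × 1.1110 = 1.2032130.
Compound inflation: 1.0526 × 0.9920 = 1.0441792.
Deflate: 1.2032130 / 1.0441792 = 1.1523051.
Total real return = 1.1523051 − 1 → 15.231%.

15.231%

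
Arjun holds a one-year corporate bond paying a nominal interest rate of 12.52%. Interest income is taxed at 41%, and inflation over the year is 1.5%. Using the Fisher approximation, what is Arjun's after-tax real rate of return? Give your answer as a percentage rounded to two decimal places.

5.89%

After-tax nominal return = 12.52% × (1 − 0.41) = 7.3868%.
r ≈ 7.3868% − 1.5% → 5.89%.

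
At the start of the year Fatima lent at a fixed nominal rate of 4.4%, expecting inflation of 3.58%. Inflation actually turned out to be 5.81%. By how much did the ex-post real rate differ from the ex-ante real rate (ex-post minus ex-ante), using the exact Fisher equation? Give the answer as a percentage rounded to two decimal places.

Ex-ante: (1 + 0.0440)/(1 + 0.0358) − 1 = 0.7917%
Ex-post: (1 + 0.0440)/(1 + 0.0581) − 1 = -1.3326%
Difference (ex-post − ex-ante) = -2.1242% → -2.12%.

-2.12%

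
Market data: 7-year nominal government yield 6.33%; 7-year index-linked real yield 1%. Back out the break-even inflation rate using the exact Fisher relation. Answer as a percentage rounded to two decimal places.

(1 + π) = (1 + i)/(1 + r) = 1.06330 / 1.01000 = 1.052772
Break-even inflation = 1.052772 − 1 → 5.28%.

5.28%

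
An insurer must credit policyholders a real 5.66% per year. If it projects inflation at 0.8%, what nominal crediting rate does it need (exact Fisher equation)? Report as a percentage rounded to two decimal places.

(1 + i) = (1 + r)(1 + π) = 1.05660 × 1.00800 = 1.0650528
i = 1.0650528 − 1, so the required nominal rate is 6.51%.

6.51%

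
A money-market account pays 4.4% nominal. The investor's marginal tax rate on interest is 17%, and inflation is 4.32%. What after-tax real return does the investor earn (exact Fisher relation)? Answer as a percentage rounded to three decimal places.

After-tax nominal return = 4.4% × (1 − 0.17) = 3.6520%.
1 + r = 1.03652 / 1.04320 = 0.993597
After-tax real rate = 0.993597 − 1 → -0.640%.

-0.640%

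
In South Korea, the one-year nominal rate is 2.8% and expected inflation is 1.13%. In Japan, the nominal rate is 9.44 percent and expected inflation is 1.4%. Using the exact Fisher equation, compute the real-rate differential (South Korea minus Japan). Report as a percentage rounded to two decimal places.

-6.28%

South Korea: (1 + 0.0280)/(1 + 0.0113) − 1 = 1.6513%
Japan: (1 + 0.0944)/(1 + 0.0140) − 1 = 7.9290%
Differential = 1.6513% − 7.9290% = -6.2777% → -6.28%.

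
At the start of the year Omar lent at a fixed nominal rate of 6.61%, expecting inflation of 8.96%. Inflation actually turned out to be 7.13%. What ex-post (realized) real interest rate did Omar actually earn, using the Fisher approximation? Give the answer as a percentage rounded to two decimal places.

-0.52%

Ex-post: 6.61% − 7.13% = -0.520%
So the realized real rate is -0.52%.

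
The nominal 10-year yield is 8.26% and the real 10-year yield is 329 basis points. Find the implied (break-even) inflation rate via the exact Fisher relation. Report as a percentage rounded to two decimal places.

4.81%

(1 + π) = (1 + i)/(1 + r) = 1.08260 / 1.03290 = 1.048117
Break-even inflation = 1.048117 − 1 → 4.81%.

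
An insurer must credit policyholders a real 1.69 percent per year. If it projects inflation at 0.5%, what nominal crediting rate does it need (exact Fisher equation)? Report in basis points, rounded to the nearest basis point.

220 basis points

(1 + i) = (1 + r)(1 + π) = 1.01690 × 1.00500 = 1.0219845
i = 1.0219845 − 1, so the required nominal rate is 220 basis points.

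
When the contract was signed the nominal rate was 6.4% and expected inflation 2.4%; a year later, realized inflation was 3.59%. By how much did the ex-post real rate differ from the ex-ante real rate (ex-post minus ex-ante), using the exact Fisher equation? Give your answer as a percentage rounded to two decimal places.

Ex-ante: (1 + 0.0640)/(1 + 0.0240) − 1 = 3.9063%
Ex-post: (1 + 0.0640)/(1 + 0.0359) − 1 = 2.7126%
Difference (ex-post − ex-ante) = -1.1936% → -1.19%.

-1.19%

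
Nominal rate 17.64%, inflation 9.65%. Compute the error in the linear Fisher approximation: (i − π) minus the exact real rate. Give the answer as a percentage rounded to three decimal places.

Approximate: r ≈ 17.640% − 9.650% = 7.9900%
Exact: (1 + 0.1764)/(1 + 0.0965) − 1 = 7.2868%
Error = 7.9900% − 7.2868% = 0.7032% → 0.703%.

0.703%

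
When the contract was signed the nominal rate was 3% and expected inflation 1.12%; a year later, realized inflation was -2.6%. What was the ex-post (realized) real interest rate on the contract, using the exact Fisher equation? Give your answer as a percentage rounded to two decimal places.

5.75%

Ex-post: (1 + 0.0300)/(1 − 0.0260) − 1 = 5.7495%
So the realized real rate is 5.75%.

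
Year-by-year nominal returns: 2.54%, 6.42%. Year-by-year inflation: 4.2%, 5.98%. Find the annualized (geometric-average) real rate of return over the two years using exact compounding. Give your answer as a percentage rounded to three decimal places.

-0.594%

Nominal growth factor = 1.0254 × 1.0642 = 1.09123068
Price-level growth factor = 1.0420 × 1.0598 = 1.10431160
Real growth factor = 1.09123068 / 1.10431160 = 0.98815468
Annualized real rate = 0.98815468^(1/2) − 1 = -0.5940% → -0.594%.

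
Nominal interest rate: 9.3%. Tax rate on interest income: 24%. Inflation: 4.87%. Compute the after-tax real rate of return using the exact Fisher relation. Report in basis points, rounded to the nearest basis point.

210 basis points

After-tax nominal return = 9.3% × (1 − 0.24) = 7.0680%.
1 + r = 1.07068 / 1.04870 = 1.020959
After-tax real rate = 1.020959 − 1 → 210 basis points.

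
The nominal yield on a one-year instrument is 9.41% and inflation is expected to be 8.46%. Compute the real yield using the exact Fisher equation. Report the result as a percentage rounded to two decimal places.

0.88%

By the Fisher equation, 1 + r = (1 + i)/(1 + π).
1 + r = 1.09410 / 1.08460 = 1.008759
r = 1.008759 − 1 = 0.8759%, i.e. 0.88%.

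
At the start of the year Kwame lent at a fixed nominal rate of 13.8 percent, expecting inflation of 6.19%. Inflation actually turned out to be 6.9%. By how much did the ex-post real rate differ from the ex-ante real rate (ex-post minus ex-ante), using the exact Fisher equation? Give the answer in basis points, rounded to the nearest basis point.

-71 basis points

Ex-ante: (1 + 0.1380)/(1 + 0.0619) − 1 = 7.1664%
Ex-post: (1 + 0.1380)/(1 + 0.0690) − 1 = 6.4546%
Difference (ex-post − ex-ante) = -0.7118% → -71 basis points.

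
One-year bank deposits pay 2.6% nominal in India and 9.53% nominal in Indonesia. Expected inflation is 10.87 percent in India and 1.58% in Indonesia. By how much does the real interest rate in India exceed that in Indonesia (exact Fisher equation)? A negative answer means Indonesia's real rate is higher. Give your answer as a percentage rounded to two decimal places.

India: (1 + 0.0260)/(1 + 0.1087) − 1 = -7.4592%
Indonesia: (1 + 0.0953)/(1 + 0.0158) − 1 = 7.8263%
Differential = -7.4592% − 7.8263% = -15.2855% → -15.29%.

-15.29%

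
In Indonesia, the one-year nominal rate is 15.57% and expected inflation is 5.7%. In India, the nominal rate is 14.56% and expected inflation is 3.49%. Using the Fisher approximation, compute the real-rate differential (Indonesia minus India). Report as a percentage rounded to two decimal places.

-1.20%

Indonesia: 15.57% − 5.7% = 9.870%
India: 14.56% − 3.49% = 11.070%
Differential = -1.200% → -1.20%.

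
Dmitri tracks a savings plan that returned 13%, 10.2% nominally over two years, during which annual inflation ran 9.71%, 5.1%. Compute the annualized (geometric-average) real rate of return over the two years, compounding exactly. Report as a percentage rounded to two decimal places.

3.92%

Nominal growth factor = 1.1300 × 1.1020 = 1.24526000
Price-level growth factor = 1.0971 × 1.0510 = 1.15305210
Real growth factor = 1.24526000 / 1.15305210 = 1.07996855
Annualized real rate = 1.07996855^(1/2) − 1 = 3.9215% → 3.92%.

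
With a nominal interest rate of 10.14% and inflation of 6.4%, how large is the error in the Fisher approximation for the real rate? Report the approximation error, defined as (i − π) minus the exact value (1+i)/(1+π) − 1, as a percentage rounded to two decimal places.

Approximate: r ≈ 10.140% − 6.400% = 3.7400%
Exact: (1 + 0.1014)/(1 + 0.0640) − 1 = 3.51504%
Error = 3.7400% − 3.51504% = 0.22496% → 0.22%.

0.22%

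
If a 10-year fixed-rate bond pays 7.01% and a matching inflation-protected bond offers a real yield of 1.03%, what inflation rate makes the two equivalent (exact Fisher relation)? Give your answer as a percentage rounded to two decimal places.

(1 + π) = (1 + i)/(1 + r) = 1.07010 / 1.01030 = 1.059190
Break-even inflation = 1.059190 − 1 → 5.92%.

5.92%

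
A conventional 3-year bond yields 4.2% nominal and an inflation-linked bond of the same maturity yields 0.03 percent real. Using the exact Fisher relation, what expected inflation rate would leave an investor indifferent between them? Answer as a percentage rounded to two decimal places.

4.17%

(1 + π) = (1 + i)/(1 + r) = 1.04200 / 1.00030 = 1.041687
Break-even inflation = 1.041687 − 1 → 4.17%.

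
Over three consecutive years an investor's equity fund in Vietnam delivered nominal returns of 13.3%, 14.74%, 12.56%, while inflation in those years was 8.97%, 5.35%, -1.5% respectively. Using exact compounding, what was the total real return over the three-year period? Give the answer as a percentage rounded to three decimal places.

Nominal growth factor = 1.1330 × 1.1474 × 1.1256 = 1.463285
Price-level growth factor = 1.0897 × 1.0535 × 0.9850 = 1.130779
Real growth factor = 1.463285 / 1.130779 = 1.294050
Total real return = 1.294050 − 1 → 29.405%.

29.405%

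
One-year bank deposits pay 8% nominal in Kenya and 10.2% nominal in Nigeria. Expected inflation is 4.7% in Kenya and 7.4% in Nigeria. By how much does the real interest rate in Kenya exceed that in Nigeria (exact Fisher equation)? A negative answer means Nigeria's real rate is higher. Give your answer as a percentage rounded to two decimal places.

Kenya: (1 + 0.0800)/(1 + 0.0470) − 1 = 3.1519%
Nigeria: (1 + 0.1020)/(1 + 0.0740) − 1 = 2.6071%
Differential = 3.1519% − 2.6071% = 0.5448% → 0.54%.

0.54%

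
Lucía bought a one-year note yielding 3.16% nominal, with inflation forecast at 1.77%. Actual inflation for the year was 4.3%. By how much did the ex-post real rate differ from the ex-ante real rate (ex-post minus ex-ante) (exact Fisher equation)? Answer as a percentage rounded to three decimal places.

Ex-ante: (1 + 0.0316)/(1 + 0.0177) − 1 = 1.3658%
Ex-post: (1 + 0.0316)/(1 + 0.0430) − 1 = -1.0930%
Difference (ex-post − ex-ante) = -2.4588% → -2.459%.

-2.459%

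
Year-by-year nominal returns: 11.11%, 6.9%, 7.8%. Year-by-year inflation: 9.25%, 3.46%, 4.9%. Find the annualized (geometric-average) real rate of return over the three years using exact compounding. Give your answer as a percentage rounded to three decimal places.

2.595%

Nominal growth factor = 1.1111 × 1.0690 × 1.0780 = 1.28041164
Price-level growth factor = 1.0925 × 1.0346 × 1.0490 = 1.18568522
Real growth factor = 1.28041164 / 1.18568522 = 1.07989171
Annualized real rate = 1.07989171^(1/3) − 1 = 2.5951% → 2.595%.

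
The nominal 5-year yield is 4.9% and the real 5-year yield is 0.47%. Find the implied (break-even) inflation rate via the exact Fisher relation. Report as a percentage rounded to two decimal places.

(1 + π) = (1 + i)/(1 + r) = 1.04900 / 1.00470 = 1.044093
Break-even inflation = 1.044093 − 1 → 4.41%.

4.41%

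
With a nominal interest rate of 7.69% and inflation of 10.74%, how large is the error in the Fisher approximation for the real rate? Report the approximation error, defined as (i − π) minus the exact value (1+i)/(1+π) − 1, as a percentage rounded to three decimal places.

-0.296%

Approximate: r ≈ 7.690% − 10.740% = -3.0500%
Exact: (1 + 0.0769)/(1 + 0.1074) − 1 = -2.7542%
Error = -3.0500% − (-2.7542%) = -0.2958% → -0.296%.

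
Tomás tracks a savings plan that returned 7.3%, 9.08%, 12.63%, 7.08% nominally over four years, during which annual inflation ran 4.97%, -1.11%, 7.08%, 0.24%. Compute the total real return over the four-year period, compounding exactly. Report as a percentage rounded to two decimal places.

26.69%

Nominal growth factor = 1.0730 × 1.0908 × 1.1263 × 1.0708 = 1.411586
Price-level growth factor = 1.0497 × 0.9889 × 1.0708 × 1.0024 = 1.114210
Real growth factor = 1.411586 / 1.114210 = 1.266894
Total real return = 1.266894 − 1 → 26.69%.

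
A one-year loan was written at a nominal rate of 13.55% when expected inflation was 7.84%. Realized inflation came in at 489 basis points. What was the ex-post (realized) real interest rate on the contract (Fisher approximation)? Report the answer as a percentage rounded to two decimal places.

Ex-post: 13.55% − 4.89% = 8.660%
So the realized real rate is 8.66%.

8.66%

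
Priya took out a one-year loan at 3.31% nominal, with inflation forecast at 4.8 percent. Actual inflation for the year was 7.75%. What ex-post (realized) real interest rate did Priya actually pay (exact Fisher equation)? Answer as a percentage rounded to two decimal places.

-4.12%

Ex-post: (1 + 0.0331)/(1 + 0.0775) − 1 = -4.1206%
So the realized real rate is -4.12%.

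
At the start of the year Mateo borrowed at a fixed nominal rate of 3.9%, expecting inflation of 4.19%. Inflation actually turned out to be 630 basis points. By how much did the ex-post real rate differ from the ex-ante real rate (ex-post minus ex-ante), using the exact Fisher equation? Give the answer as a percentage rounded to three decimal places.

Ex-ante: (1 + 0.0390)/(1 + 0.0419) − 1 = -0.2783%
Ex-post: (1 + 0.0390)/(1 + 0.0630) − 1 = -2.2578%
Difference (ex-post − ex-ante) = -1.9794% → -1.979%.

-1.979%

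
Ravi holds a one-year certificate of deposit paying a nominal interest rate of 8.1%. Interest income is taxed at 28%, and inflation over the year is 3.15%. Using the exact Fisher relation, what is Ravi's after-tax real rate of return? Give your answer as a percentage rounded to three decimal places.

2.600%

After-tax nominal return = 8.1% × (1 − 0.28) = 5.8320%.
1 + r = 1.05832 / 1.03150 = 1.026001
After-tax real rate = 1.026001 − 1 → 2.600%.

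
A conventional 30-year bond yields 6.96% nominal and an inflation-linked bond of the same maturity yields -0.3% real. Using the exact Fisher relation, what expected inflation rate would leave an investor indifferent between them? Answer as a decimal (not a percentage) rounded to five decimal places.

(1 + π) = (1 + i)/(1 + r) = 1.06960 / 0.99700 = 1.072818
Break-even inflation = 1.072818 − 1 → 0.07282.

0.07282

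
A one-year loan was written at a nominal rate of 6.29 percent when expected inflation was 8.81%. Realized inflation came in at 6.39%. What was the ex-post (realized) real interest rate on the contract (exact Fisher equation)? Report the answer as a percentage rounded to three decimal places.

Ex-post: (1 + 0.0629)/(1 + 0.0639) − 1 = -0.0940%
So the realized real rate is -0.094%.

-0.094%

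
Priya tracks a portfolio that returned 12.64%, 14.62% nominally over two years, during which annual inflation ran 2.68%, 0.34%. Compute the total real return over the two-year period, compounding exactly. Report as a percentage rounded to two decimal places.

Nominal growth factor = 1.1264 × 1.1462 = 1.291080
Price-level growth factor = 1.0268 × 1.0034 = 1.030291
Real growth factor = 1.291080 / 1.030291 = 1.253121
Total real return = 1.253121 − 1 → 25.31%.

25.31%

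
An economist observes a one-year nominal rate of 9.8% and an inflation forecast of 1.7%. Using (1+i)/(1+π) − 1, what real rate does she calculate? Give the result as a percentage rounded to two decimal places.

By the Fisher equation, 1 + r = (1 + i)/(1 + π).
1 + r = 1.09800 / 1.01700 = 1.079646
r = 1.079646 − 1 = 7.9646%, i.e. 7.96%.

7.96%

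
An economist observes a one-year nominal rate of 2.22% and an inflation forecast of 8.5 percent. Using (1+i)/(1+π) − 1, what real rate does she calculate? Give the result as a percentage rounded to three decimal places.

1 + r = 1.02220 / 1.08500 = 0.942120
r = 0.942120 − 1 = -5.7880%, i.e. -5.788%.

-5.788%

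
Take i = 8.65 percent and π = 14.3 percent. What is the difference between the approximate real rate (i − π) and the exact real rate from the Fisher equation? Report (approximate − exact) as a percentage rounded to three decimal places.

Approximate: r ≈ 8.650% − 14.300% = -5.6500%
Exact: (1 + 0.0865)/(1 + 0.1430) − 1 = -4.9431%
Error = -5.6500% − (-4.9431%) = -0.7069% → -0.707%.

-0.707%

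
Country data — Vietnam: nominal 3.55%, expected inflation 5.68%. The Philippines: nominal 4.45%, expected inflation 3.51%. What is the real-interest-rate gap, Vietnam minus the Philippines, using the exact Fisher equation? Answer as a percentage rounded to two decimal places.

-2.92%

Vietnam: (1 + 0.0355)/(1 + 0.0568) − 1 = -2.0155%
The Philippines: (1 + 0.0445)/(1 + 0.0351) − 1 = 0.9081%
Differential = -2.0155% − 0.9081% = -2.9236% → -2.92%.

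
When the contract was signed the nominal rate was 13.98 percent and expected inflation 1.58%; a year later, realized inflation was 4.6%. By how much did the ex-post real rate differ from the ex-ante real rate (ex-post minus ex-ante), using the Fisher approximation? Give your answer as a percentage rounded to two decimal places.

-3.02%

Ex-ante: 13.98% − 1.58% = 12.400%
Ex-post: 13.98% − 4.6% = 9.380%
Difference (ex-post − ex-ante) = -3.0200% → -3.02%.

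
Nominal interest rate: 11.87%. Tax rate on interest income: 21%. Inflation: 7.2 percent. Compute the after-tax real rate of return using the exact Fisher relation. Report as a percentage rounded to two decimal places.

2.03%

After-tax nominal return = 11.87% × (1 − 0.21) = 9.3773%.
1 + r = 1.093773 / 1.07200 = 1.020311
After-tax real rate = 1.020311 − 1 → 2.03%.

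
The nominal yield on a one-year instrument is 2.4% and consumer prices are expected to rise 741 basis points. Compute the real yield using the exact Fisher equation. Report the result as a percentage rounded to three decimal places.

By the Fisher equation, 1 + r = (1 + i)/(1 + π).
1 + r = 1.02400 / 1.07410 = 0.953356
r = 0.953356 − 1 = -4.6644%, i.e. -4.664%.

-4.664%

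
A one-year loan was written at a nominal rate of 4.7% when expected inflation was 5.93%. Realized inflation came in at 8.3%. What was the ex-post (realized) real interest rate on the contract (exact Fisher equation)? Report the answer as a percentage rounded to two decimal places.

Ex-post: (1 + 0.0470)/(1 + 0.0830) − 1 = -3.3241%
So the realized real rate is -3.32%.

-3.32%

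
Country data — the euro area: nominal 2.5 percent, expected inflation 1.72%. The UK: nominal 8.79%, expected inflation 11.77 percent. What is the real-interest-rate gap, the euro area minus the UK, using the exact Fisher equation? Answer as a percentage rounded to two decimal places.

3.43%

The euro area: (1 + 0.0250)/(1 + 0.0172) − 1 = 0.7668%
The UK: (1 + 0.0879)/(1 + 0.1177) − 1 = -2.6662%
Differential = 0.7668% − (-2.6662%) = 3.4330% → 3.43%.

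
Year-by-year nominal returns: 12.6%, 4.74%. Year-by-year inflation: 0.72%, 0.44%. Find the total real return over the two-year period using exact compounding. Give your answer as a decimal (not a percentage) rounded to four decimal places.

0.1658

Compound the nominal returns: 1.1260 × 1.0474 = 1.179372.
Compound inflation: 1.0072 × 1.0044 = 1.011632.
Deflate: 1.179372 / 1.011632 = 1.165812.
Total real return = 1.165812 − 1 → 0.1658.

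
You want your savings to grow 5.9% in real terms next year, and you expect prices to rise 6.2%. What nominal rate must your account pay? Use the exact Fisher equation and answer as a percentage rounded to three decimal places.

(1 + i) = (1 + r)(1 + π) = 1.05900 × 1.06200 = 1.124658
i = 1.124658 − 1, so the required nominal rate is 12.466%.

12.466%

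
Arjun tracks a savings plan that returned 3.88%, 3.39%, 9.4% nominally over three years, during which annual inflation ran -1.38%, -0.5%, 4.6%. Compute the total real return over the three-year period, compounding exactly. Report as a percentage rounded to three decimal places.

14.474%

Nominal growth factor = 1.0388 × 1.0339 × 1.0940 = 1.174973
Price-level growth factor = 0.9862 × 0.9950 × 1.0460 = 1.026407
Real growth factor = 1.174973 / 1.026407 = 1.144743
Total real return = 1.144743 − 1 → 14.474%.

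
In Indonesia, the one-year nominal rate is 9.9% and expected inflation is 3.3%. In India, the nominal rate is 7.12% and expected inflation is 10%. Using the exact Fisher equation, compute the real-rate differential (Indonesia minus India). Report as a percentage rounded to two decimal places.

9.01%

Indonesia: (1 + 0.0990)/(1 + 0.0330) − 1 = 6.3892%
India: (1 + 0.0712)/(1 + 0.1000) − 1 = -2.6182%
Differential = 6.3892% − (-2.6182%) = 9.0073% → 9.01%.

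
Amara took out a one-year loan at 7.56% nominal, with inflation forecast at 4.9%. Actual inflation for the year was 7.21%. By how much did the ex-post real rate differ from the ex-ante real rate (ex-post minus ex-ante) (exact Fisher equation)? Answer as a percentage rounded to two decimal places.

-2.21%

Ex-ante: (1 + 0.0756)/(1 + 0.0490) − 1 = 2.5357%
Ex-post: (1 + 0.0756)/(1 + 0.0721) − 1 = 0.3265%
Difference (ex-post − ex-ante) = -2.2093% → -2.21%.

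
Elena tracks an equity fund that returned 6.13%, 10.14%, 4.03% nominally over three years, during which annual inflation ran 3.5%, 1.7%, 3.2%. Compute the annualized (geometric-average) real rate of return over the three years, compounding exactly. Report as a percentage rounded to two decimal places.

3.83%

Nominal growth factor = 1.0613 × 1.1014 × 1.0403 = 1.21602313
Price-level growth factor = 1.0350 × 1.0170 × 1.0320 = 1.08627804
Real growth factor = 1.21602313 / 1.08627804 = 1.11944004
Annualized real rate = 1.11944004^(1/3) − 1 = 3.8326% → 3.83%.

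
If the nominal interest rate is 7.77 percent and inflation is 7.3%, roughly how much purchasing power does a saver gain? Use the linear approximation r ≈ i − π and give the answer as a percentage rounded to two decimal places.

0.47%

r ≈ i − π = 7.77% − 7.3% = 0.47%.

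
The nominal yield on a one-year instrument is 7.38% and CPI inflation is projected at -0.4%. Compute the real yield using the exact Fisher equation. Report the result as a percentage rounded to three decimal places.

7.811%

By the Fisher relation, 1 + r = (1 + i)/(1 + π).
1 + r = 1.07380 / 0.99600 = 1.078112
r = 1.078112 − 1 = 7.8112%, i.e. 7.811%.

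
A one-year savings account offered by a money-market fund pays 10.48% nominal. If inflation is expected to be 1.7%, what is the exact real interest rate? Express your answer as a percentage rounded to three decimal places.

1 + r = 1.10480 / 1.01700 = 1.086332
r = 1.086332 − 1 = 8.6332%, i.e. 8.633%.

8.633%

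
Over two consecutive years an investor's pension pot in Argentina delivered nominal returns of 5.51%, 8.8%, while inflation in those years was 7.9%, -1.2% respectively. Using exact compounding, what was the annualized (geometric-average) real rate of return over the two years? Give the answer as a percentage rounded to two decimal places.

3.77%

Compound the nominal returns: 1.0551 × 1.0880 = 1.14794880.
Compound inflation: 1.0790 × 0.9880 = 1.06605200.
Deflate: 1.14794880 / 1.06605200 = 1.07682252.
Annualized real rate = 1.07682252^(1/2) − 1 = 3.7701% → 3.77%.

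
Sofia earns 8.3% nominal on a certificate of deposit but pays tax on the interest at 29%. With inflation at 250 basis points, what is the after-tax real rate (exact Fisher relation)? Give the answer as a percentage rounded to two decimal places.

After-tax nominal return = 8.3% × (1 − 0.29) = 5.8930%.
1 + r = 1.05893 / 1.02500 = 1.033102
After-tax real rate = 1.033102 − 1 → 3.31%.

3.31%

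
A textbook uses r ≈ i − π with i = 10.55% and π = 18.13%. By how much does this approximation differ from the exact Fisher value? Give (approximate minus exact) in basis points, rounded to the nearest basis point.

Approximate: r ≈ 10.550% − 18.130% = -7.5800%
Exact: (1 + 0.1055)/(1 + 0.1813) − 1 = -6.4167%
Error = -7.5800% − (-6.4167%) = -1.1633% → -116 basis points.

-116 basis points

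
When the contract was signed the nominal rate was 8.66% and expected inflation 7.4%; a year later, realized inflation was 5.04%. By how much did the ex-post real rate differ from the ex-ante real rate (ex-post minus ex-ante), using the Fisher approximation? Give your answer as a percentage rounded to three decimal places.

Ex-ante: 8.66% − 7.4% = 1.260%
Ex-post: 8.66% − 5.04% = 3.620%
Difference (ex-post − ex-ante) = 2.3600% → 2.360%.

2.360%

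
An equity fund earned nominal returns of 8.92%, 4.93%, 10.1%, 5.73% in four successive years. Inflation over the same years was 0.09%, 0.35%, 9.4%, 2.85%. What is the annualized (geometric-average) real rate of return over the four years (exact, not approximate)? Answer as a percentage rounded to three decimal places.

4.164%

Nominal growth factor = 1.0892 × 1.0493 × 1.1010 × 1.0573 = 1.33043253
Price-level growth factor = 1.0009 × 1.0035 × 1.0940 × 1.0285 = 1.13013333
Real growth factor = 1.33043253 / 1.13013333 = 1.17723502
Annualized real rate = 1.17723502^(1/4) − 1 = 4.1636% → 4.164%.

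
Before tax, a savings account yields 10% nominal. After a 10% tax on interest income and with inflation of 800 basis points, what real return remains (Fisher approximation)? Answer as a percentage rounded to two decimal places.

After-tax nominal return = 10% × (1 − 0.1) = 9.0000%.
r ≈ 9.0000% − 8% → 1.00%.

1.00%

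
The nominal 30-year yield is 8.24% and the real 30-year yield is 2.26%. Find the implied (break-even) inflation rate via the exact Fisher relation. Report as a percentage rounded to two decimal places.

(1 + π) = (1 + i)/(1 + r) = 1.08240 / 1.02260 = 1.058478
Break-even inflation = 1.058478 − 1 → 5.85%.

5.85%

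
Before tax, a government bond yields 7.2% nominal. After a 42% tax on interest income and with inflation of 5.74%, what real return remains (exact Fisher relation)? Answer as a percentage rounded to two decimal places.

-1.48%

After-tax nominal return = 7.2% × (1 − 0.42) = 4.1760%.
1 + r = 1.04176 / 1.05740 = 0.985209
After-tax real rate = 0.985209 − 1 → -1.48%.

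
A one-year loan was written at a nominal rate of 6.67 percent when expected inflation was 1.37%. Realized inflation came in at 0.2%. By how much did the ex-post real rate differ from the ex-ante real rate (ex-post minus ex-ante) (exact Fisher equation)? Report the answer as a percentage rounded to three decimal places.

Ex-ante: (1 + 0.0667)/(1 + 0.0137) − 1 = 5.2284%
Ex-post: (1 + 0.0667)/(1 + 0.0020) − 1 = 6.4571%
Difference (ex-post − ex-ante) = 1.2287% → 1.229%.

1.229%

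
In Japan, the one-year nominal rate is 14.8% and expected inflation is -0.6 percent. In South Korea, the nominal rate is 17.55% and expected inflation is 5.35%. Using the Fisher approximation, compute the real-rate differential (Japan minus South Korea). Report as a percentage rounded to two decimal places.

Japan: 14.8% − (-0.6%) = 15.400%
South Korea: 17.55% − 5.35% = 12.200%
Differential = 3.200% → 3.20%.

3.20%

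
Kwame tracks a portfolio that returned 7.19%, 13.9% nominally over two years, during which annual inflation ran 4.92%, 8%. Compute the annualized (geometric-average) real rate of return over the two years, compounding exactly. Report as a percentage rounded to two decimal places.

Nominal growth factor = 1.0719 × 1.1390 = 1.22089410
Price-level growth factor = 1.0492 × 1.0800 = 1.13313600
Real growth factor = 1.22089410 / 1.13313600 = 1.07744710
Annualized real rate = 1.07744710^(1/2) − 1 = 3.8001% → 3.80%.

3.80%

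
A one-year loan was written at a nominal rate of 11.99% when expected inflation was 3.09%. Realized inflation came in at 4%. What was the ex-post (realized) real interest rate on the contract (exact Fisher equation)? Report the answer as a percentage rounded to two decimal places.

7.68%

Ex-post: (1 + 0.1199)/(1 + 0.0400) − 1 = 7.6827%
So the realized real rate is 7.68%.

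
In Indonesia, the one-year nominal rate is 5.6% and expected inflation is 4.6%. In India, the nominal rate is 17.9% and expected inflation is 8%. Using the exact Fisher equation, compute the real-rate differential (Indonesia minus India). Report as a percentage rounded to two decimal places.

Indonesia: (1 + 0.0560)/(1 + 0.0460) − 1 = 0.9560%
India: (1 + 0.1790)/(1 + 0.0800) − 1 = 9.1667%
Differential = 0.9560% − 9.1667% = -8.2106% → -8.21%.

-8.21%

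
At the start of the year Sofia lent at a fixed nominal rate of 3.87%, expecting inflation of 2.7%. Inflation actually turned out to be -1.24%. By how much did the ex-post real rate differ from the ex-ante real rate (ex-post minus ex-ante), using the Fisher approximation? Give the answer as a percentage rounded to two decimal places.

3.94%

Ex-ante: 3.87% − 2.7% = 1.170%
Ex-post: 3.87% − (-1.24%) = 5.110%
Difference (ex-post − ex-ante) = 3.9400% → 3.94%.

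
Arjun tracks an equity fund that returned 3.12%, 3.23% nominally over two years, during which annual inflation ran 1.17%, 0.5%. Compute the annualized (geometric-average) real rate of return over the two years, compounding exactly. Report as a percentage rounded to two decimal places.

2.32%

Nominal growth factor = 1.0312 × 1.0323 = 1.06450776
Price-level growth factor = 1.0117 × 1.0050 = 1.01675850
Real growth factor = 1.06450776 / 1.01675850 = 1.04696224
Annualized real rate = 1.04696224^(1/2) − 1 = 2.3212% → 2.32%.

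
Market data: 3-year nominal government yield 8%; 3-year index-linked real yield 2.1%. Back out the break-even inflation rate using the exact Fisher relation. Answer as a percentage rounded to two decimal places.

(1 + π) = (1 + i)/(1 + r) = 1.08000 / 1.02100 = 1.057786
Break-even inflation = 1.057786 − 1 → 5.78%.

5.78%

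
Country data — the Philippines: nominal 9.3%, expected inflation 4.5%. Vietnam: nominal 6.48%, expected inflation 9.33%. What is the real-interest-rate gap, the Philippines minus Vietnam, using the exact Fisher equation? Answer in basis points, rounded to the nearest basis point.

720 basis points

The Philippines: (1 + 0.0930)/(1 + 0.0450) − 1 = 4.5933%
Vietnam: (1 + 0.0648)/(1 + 0.0933) − 1 = -2.6068%
Differential = 4.5933% − (-2.6068%) = 7.2001% → 720 basis points.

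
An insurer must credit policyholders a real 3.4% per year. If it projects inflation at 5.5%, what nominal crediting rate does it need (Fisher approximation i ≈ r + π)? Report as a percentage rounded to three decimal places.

i ≈ r + π = 3.4% + 5.5% = 8.900%.

8.900%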